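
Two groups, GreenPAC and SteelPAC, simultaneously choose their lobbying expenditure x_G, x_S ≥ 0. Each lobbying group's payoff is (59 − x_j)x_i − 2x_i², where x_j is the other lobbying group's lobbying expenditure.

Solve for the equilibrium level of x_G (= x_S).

11.8

GreenPAC's payoff is (59 − x_S)x_G − 2x_G².
∂π/∂x_G = 59 − x_S − 4x_G = 0, so x_G = 14.75 − 0.25x_S.
Setting x_G = x_S in the reaction function: x_G = 14.75 − 0.25x_G, so x_G = 14.75 / 1.25 = 11.8.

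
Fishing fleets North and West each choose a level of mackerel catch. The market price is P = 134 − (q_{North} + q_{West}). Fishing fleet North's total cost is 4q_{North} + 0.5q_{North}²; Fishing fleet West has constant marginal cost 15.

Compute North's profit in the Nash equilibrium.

Fishing fleet North's profit: π = q_{North}(134 − (q_{North} + q_{West})) − 4q_{North} − 0.5q_{North}².
∂π/∂q_{North} = 130 − 3q_{North} − q_{West} = 0, so q_{North} = 130/3 − (1/3)q_{West}.
For West: ∂π/∂q_{West} = 119 − 2q_{West} − q_{North} = 0 ⇒ q_{West} = 59.5 − 0.5q_{North}.
Plugging q_{West} into North's best response: q_{North} = 130/3 − (1/3)(59.5 − 0.5q_{North}) ⇒ (5/6)q_{North} = 23.5, so q_{North} = 28.2.
Then q_{West} = 59.5 − 0.5·28.2 = 45.4.
Price P = 134 − 73.6 = 60.4.
North's profit: (60.4 − 4)·28.2 − 0.5(28.2)² = 1192.86.

1192.86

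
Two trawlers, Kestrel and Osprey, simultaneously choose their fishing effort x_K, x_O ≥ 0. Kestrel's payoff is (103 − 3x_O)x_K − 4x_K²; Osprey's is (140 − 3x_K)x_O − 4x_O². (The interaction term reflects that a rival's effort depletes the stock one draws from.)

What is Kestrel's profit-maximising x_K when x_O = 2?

Expanding Kestrel's payoff: 103x_K − 3x_Ox_K − 4x_K².
∂π/∂x_K = 103 − 3x_O − 8x_K = 0, so x_K = 12.875 − 0.375x_O.
At x_O = 2: x_K = 12.875 − 0.375·2 = 12.125.

12.125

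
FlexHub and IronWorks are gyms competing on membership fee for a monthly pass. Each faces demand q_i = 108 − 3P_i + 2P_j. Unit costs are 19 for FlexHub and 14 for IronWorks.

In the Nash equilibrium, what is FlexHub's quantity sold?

63.9375

FlexHub's profit: π = (P_{FlexHub} − 19)(108 − 3P_{FlexHub} + 2P_{IronWorks}).
∂π/∂P_{FlexHub} = 165 − 6P_{FlexHub} + 2P_{IronWorks} = 0 ⇒ P_{FlexHub} = 27.5 + (1/3)P_{IronWorks}.
Similarly P_{IronWorks} = 25 + (1/3)P_{FlexHub}.
Substituting the second reaction function into the first: P_{FlexHub} = 27.5 + (1/3)(25 + (1/3)P_{FlexHub}), which gives (8/9)P_{FlexHub} = 215/6 ⇒ P_{FlexHub} = 40.3125.
Then P_{IronWorks} = 25 + (1/3)·40.3125 = 38.4375.
q_{FlexHub} = 108 − 3·40.3125 + 2·38.4375 = 63.9375.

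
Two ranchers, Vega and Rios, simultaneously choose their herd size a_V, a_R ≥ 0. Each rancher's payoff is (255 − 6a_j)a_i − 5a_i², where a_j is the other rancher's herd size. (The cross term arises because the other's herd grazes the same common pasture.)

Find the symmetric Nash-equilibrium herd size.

Vega's payoff is (255 − 6a_R)a_V − 5a_V².
∂π/∂a_V = 255 − 6a_R − 10a_V = 0, so a_V = 25.5 − 0.6a_R.
The game is symmetric, so in equilibrium a_R = a_V: the reaction function gives 1.6a_V = 25.5, hence a_V = 15.9375.

15.9375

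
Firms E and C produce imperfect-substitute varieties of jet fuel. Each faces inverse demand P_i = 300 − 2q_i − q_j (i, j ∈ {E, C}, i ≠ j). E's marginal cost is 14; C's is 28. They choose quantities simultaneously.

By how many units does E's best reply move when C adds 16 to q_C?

-4

Firm E's profit: π = q_E(300 − 2q_E − q_C) − 14q_E.
∂π/∂q_E = 286 − 4q_E − q_C = 0 ⇒ q_E = 71.5 − 0.25q_C.
The reaction-function slope is −0.25, so a 16-unit rise in q_C moves q_E by −0.25 × 16 = −4. E's best response falls — the actions are strategic substitutes.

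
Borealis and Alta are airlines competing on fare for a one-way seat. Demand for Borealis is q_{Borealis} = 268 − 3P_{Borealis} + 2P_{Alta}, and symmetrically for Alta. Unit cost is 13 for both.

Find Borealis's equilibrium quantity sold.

Borealis's profit: π = (P_{Borealis} − 13)(268 − 3P_{Borealis} + 2P_{Alta}).
∂π/∂P_{Borealis} = 307 − 6P_{Borealis} + 2P_{Alta} = 0 ⇒ P_{Borealis} = 307/6 + (1/3)P_{Alta}.
The game is symmetric, so in equilibrium P_{Alta} = P_{Borealis}: the reaction function gives (2/3)P_{Borealis} = 307/6, hence P_{Borealis} = 76.75.
q_{Borealis} = 268 − 3·76.75 + 2·76.75 = 191.25.

191.25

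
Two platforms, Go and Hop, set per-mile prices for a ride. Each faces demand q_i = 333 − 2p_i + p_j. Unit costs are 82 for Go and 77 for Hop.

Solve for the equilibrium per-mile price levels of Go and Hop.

165, 163

Go's profit: π = (p_{Go} − 82)(333 − 2p_{Go} + p_{Hop}).
∂π/∂p_{Go} = 497 − 4p_{Go} + p_{Hop} = 0 ⇒ p_{Go} = 124.25 + 0.25p_{Hop}.
Similarly p_{Hop} = 121.75 + 0.25p_{Go}.
Plugging p_{Hop} into Go's best response: p_{Go} = 124.25 + 0.25(121.75 + 0.25p_{Go}) ⇒ 0.9375p_{Go} = 154.6875, so p_{Go} = 165.
Then p_{Hop} = 121.75 + 0.25·165 = 163.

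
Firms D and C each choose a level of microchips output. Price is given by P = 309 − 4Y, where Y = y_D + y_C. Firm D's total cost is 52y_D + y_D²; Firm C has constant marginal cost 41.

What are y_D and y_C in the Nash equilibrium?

Firm D's profit: π = y_D(309 − 4(y_D + y_C)) − 52y_D − y_D².
∂π/∂y_D = 257 − 10y_D − 4y_C = 0, so y_D = 25.7 − 0.4y_C.
For C: ∂π/∂y_C = 268 − 8y_C − 4y_D = 0 ⇒ y_C = 33.5 − 0.5y_D.
Solving the two reaction functions simultaneously: (1 − (−0.4)(−0.5))y_D = 25.7 − 0.4·33.5, so 0.8y_D = 12.3 and y_D = 15.375.
Then y_C = 33.5 − 0.5·15.375 = 25.8125.

15.375, 25.8125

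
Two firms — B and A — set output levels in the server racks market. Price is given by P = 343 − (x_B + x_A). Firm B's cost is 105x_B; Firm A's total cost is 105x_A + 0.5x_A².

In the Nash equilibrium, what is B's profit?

Firm B's profit: π = x_B(343 − (x_B + x_A)) − 105x_B.
∂π/∂x_B = 238 − 2x_B − x_A = 0, so x_B = 119 − 0.5x_A.
For A: ∂π/∂x_A = 238 − 3x_A − x_B = 0 ⇒ x_A = 238/3 − (1/3)x_B.
Substituting the second reaction function into the first: x_B = 119 − 0.5(238/3 − (1/3)x_B), which gives (5/6)x_B = 238/3 ⇒ x_B = 95.2.
Then x_A = 238/3 − (1/3)·95.2 = 47.6.
Price P = 343 − 142.8 = 200.2.
B's profit: (200.2 − 105)·95.2 = 9063.04.

9063.04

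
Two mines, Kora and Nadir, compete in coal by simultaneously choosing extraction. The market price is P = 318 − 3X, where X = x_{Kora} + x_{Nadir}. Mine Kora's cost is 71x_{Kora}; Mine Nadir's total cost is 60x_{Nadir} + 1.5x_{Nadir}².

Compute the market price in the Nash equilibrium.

Mine Kora's profit: π = x_{Kora}(318 − 3(x_{Kora} + x_{Nadir})) − 71x_{Kora}.
∂π/∂x_{Kora} = 247 − 6x_{Kora} − 3x_{Nadir} = 0, so x_{Kora} = 247/6 − 0.5x_{Nadir}.
For Nadir: ∂π/∂x_{Nadir} = 258 − 9x_{Nadir} − 3x_{Kora} = 0 ⇒ x_{Nadir} = 86/3 − (1/3)x_{Kora}.
Substituting the second reaction function into the first: x_{Kora} = 247/6 − 0.5(86/3 − (1/3)x_{Kora}), which gives (5/6)x_{Kora} = 161/6 ⇒ x_{Kora} = 32.2.
Then x_{Nadir} = 86/3 − (1/3)·32.2 = 269/15.
Equilibrium price: P = 318 − 3·(752/15) = 167.6.

167.6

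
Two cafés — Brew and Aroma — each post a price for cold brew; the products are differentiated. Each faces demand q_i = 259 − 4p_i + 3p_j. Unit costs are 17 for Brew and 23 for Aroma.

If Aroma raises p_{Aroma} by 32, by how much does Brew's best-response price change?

12

Brew's profit: π = (p_{Brew} − 17)(259 − 4p_{Brew} + 3p_{Aroma}).
∂π/∂p_{Brew} = 327 − 8p_{Brew} + 3p_{Aroma} = 0 ⇒ p_{Brew} = 40.875 + 0.375p_{Aroma}.
The reaction-function slope is 0.375, so a 32-unit rise in p_{Aroma} moves p_{Brew} by 0.375 × 32 = 12. Brew's best response rises — the actions are strategic complements.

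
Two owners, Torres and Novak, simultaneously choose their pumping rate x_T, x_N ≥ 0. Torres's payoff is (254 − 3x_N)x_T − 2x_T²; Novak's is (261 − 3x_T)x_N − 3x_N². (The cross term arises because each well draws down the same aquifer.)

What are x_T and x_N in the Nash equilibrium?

Expanding Torres's payoff: 254x_T − 3x_Nx_T − 2x_T².
∂π/∂x_T = 254 − 3x_N − 4x_T = 0, so x_T = 63.5 − 0.75x_N.
Likewise for Novak: x_N = 43.5 − 0.5x_T.
Plugging x_N into Torres's best response: x_T = 63.5 − 0.75(43.5 − 0.5x_T) ⇒ 0.625x_T = 30.875, so x_T = 49.4.
Then x_N = 43.5 − 0.5·49.4 = 18.8.

49.4, 18.8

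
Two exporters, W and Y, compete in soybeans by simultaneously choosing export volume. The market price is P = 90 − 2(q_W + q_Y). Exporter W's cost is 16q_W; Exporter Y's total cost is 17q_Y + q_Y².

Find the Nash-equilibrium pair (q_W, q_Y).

14.9, 7.2

Exporter W's profit: π = q_W(90 − 2(q_W + q_Y)) − 16q_W.
∂π/∂q_W = 74 − 4q_W − 2q_Y = 0, so q_W = 18.5 − 0.5q_Y.
For Y: ∂π/∂q_Y = 73 − 6q_Y − 2q_W = 0 ⇒ q_Y = 73/6 − (1/3)q_W.
Plugging q_Y into W's best response: q_W = 18.5 − 0.5(73/6 − (1/3)q_W) ⇒ (5/6)q_W = 149/12, so q_W = 14.9.
Then q_Y = 73/6 − (1/3)·14.9 = 7.2.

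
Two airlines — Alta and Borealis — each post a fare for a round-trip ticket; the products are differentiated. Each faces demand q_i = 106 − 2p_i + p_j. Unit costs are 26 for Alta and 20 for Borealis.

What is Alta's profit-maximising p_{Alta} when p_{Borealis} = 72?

Alta's profit: π = (p_{Alta} − 26)(106 − 2p_{Alta} + p_{Borealis}).
∂π/∂p_{Alta} = 158 − 4p_{Alta} + p_{Borealis} = 0 ⇒ p_{Alta} = 39.5 + 0.25p_{Borealis}.
At p_{Borealis} = 72: p_{Alta} = 39.5 + 0.25·72 = 57.5.

57.5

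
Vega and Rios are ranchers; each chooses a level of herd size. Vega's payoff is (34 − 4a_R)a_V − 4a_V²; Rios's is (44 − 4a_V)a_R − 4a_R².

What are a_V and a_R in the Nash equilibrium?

Expanding Vega's payoff: 34a_V − 4a_Ra_V − 4a_V².
∂π/∂a_V = 34 − 4a_R − 8a_V = 0, so a_V = 4.25 − 0.5a_R.
Likewise for Rios: a_R = 5.5 − 0.5a_V.
Solving the two reaction functions simultaneously: (1 − (−0.5)(−0.5))a_V = 4.25 − 0.5·5.5, so 0.75a_V = 1.5 and a_V = 2.
Then a_R = 5.5 − 0.5·2 = 4.5.

2, 4.5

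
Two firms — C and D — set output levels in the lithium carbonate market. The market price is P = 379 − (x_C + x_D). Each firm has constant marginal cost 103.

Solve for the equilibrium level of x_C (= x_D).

Firm C's profit: π = x_C(379 − (x_C + x_D)) − 103x_C.
∂π/∂x_C = 276 − 2x_C − x_D = 0, so x_C = 138 − 0.5x_D.
By symmetry x_D = x_C; substituting into the reaction function, 1.5x_C = 138 and x_C = 92.

92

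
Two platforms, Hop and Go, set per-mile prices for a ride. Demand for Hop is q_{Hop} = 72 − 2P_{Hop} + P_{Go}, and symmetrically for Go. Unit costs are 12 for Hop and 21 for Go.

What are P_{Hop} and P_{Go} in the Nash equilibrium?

33.2, 36.8

Hop's profit: π = (P_{Hop} − 12)(72 − 2P_{Hop} + P_{Go}).
∂π/∂P_{Hop} = 96 − 4P_{Hop} + P_{Go} = 0 ⇒ P_{Hop} = 24 + 0.25P_{Go}.
Similarly P_{Go} = 28.5 + 0.25P_{Hop}.
Substituting the second reaction function into the first: P_{Hop} = 24 + 0.25(28.5 + 0.25P_{Hop}), which gives 0.9375P_{Hop} = 31.125 ⇒ P_{Hop} = 33.2.
Then P_{Go} = 28.5 + 0.25·33.2 = 36.8.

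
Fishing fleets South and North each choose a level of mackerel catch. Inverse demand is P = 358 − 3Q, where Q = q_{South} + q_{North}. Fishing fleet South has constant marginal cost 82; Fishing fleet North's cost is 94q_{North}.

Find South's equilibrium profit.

Fishing fleet South's profit: π = q_{South}(358 − 3(q_{South} + q_{North})) − 82q_{South}.
∂π/∂q_{South} = 276 − 6q_{South} − 3q_{North} = 0, so q_{South} = 46 − 0.5q_{North}.
By the same steps for North: q_{North} = 44 − 0.5q_{South}.
Substituting the second reaction function into the first: q_{South} = 46 − 0.5(44 − 0.5q_{South}), which gives 0.75q_{South} = 24 ⇒ q_{South} = 32.
Then q_{North} = 44 − 0.5·32 = 28.
Price P = 358 − 3·60 = 178.
South's profit: (178 − 82)·32 = 3072.

3072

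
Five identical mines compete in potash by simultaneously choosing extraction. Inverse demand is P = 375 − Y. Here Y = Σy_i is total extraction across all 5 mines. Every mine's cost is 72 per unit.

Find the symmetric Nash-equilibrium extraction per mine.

50.5

A representative mine's profit is π_i = y_i(375 − Y) − 72y_i, with Y = y_i + Σ_{j≠i} y_j.
First-order condition: 303 − 2y_i − Σ_{j≠i} y_j = 0.
In a symmetric equilibrium every mine chooses the same y, so Σ_{j≠i} y_j = 4y. The condition becomes 303 − 6y = 0, giving y = 303/6 = 50.5.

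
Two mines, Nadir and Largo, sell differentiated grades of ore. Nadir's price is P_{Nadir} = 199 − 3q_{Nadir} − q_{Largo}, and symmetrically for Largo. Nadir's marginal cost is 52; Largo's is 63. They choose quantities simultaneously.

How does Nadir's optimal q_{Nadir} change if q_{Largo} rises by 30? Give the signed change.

Mine Nadir's profit: π = q_{Nadir}(199 − 3q_{Nadir} − q_{Largo}) − 52q_{Nadir}.
∂π/∂q_{Nadir} = 147 − 6q_{Nadir} − q_{Largo} = 0 ⇒ q_{Nadir} = 24.5 − (1/6)q_{Largo}.
The reaction-function slope is −1/6, so a 30-unit rise in q_{Largo} moves q_{Nadir} by −1/6 × 30 = −5. Nadir's best response falls — the actions are strategic substitutes.

-5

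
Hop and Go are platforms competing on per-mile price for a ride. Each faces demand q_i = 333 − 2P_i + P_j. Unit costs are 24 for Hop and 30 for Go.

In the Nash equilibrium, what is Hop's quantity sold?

207.6

Hop's profit: π = (P_{Hop} − 24)(333 − 2P_{Hop} + P_{Go}).
∂π/∂P_{Hop} = 381 − 4P_{Hop} + P_{Go} = 0 ⇒ P_{Hop} = 95.25 + 0.25P_{Go}.
Similarly P_{Go} = 98.25 + 0.25P_{Hop}.
Solving the two reaction functions simultaneously: (1 − (0.25)(0.25))P_{Hop} = 95.25 + 0.25·98.25, so 0.9375P_{Hop} = 119.8125 and P_{Hop} = 127.8.
Then P_{Go} = 98.25 + 0.25·127.8 = 130.2.
q_{Hop} = 333 − 2·127.8 + 130.2 = 207.6.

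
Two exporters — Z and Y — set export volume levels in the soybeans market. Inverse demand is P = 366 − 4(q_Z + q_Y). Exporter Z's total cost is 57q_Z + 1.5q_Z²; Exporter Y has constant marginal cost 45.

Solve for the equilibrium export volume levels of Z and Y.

Exporter Z's profit: π = q_Z(366 − 4(q_Z + q_Y)) − 57q_Z − 1.5q_Z².
∂π/∂q_Z = 309 − 11q_Z − 4q_Y = 0, so q_Z = 309/11 − (4/11)q_Y.
For Y: ∂π/∂q_Y = 321 − 8q_Y − 4q_Z = 0 ⇒ q_Y = 40.125 − 0.5q_Z.
Substituting the second reaction function into the first: q_Z = 309/11 − (4/11)(40.125 − 0.5q_Z), which gives (9/11)q_Z = 13.5 ⇒ q_Z = 16.5.
Then q_Y = 40.125 − 0.5·16.5 = 31.875.

16.5, 31.875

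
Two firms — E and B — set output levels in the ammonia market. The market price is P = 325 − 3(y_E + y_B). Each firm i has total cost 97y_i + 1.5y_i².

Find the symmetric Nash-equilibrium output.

Firm E's profit: π = y_E(325 − 3(y_E + y_B)) − 97y_E − 1.5y_E².
∂π/∂y_E = 228 − 9y_E − 3y_B = 0, so y_E = 76/3 − (1/3)y_B.
Setting y_E = y_B in the reaction function: y_E = 76/3 − (1/3)y_E, so y_E = (76/3) / (4/3) = 19.

19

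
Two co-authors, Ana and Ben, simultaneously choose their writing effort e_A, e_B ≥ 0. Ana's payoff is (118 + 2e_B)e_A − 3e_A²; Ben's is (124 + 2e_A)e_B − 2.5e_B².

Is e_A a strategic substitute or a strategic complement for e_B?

strategic complements

Expanding Ana's payoff: 118e_A + 2e_Be_A − 3e_A².
∂π/∂e_A = 118 + 2e_B − 6e_A = 0, so e_A = 59/3 + (1/3)e_B.
The best-response slope de_A/de_B = 1/3 > 0: the reaction function is upward-sloping, so the choices are strategic complements.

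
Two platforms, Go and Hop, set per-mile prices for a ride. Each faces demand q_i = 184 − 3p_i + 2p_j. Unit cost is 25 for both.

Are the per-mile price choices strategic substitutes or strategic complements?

Go's profit: π = (p_{Go} − 25)(184 − 3p_{Go} + 2p_{Hop}).
∂π/∂p_{Go} = 259 − 6p_{Go} + 2p_{Hop} = 0 ⇒ p_{Go} = 259/6 + (1/3)p_{Hop}.
The best-response slope dp_{Go}/dp_{Hop} = 1/3 > 0: the reaction function is upward-sloping, so the choices are strategic complements.

strategic complements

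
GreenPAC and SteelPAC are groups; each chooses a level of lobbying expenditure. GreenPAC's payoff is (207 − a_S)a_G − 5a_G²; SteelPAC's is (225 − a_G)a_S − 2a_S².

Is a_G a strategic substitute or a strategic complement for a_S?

strategic substitutes

Expanding GreenPAC's payoff: 207a_G − a_Sa_G − 5a_G².
∂π/∂a_G = 207 − a_S − 10a_G = 0, so a_G = 20.7 − 0.1a_S.
The best-response slope da_G/da_S = −0.1 < 0: the reaction function is downward-sloping, so the choices are strategic substitutes.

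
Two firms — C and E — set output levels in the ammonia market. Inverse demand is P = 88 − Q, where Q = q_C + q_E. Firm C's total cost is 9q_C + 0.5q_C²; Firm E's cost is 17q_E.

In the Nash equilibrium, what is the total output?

Firm C's profit: π = q_C(88 − (q_C + q_E)) − 9q_C − 0.5q_C².
∂π/∂q_C = 79 − 3q_C − q_E = 0, so q_C = 79/3 − (1/3)q_E.
For E: ∂π/∂q_E = 71 − 2q_E − q_C = 0 ⇒ q_E = 35.5 − 0.5q_C.
Plugging q_E into C's best response: q_C = 79/3 − (1/3)(35.5 − 0.5q_C) ⇒ (5/6)q_C = 14.5, so q_C = 17.4.
Then q_E = 35.5 − 0.5·17.4 = 26.8.
Total output: 17.4 + 26.8 = 44.2.

44.2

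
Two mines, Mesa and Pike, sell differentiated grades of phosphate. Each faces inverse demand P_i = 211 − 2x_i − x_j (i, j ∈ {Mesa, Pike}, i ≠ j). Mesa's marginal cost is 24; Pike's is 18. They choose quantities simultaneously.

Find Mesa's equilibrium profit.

2738

Mine Mesa's profit: π = x_{Mesa}(211 − 2x_{Mesa} − x_{Pike}) − 24x_{Mesa}.
∂π/∂x_{Mesa} = 187 − 4x_{Mesa} − x_{Pike} = 0 ⇒ x_{Mesa} = 46.75 − 0.25x_{Pike}.
Similarly x_{Pike} = 48.25 − 0.25x_{Mesa}.
Substituting the second reaction function into the first: x_{Mesa} = 46.75 − 0.25(48.25 − 0.25x_{Mesa}), which gives 0.9375x_{Mesa} = 34.6875 ⇒ x_{Mesa} = 37.
Then x_{Pike} = 48.25 − 0.25·37 = 39.
P_{Mesa} = 211 − 2·37 − 39 = 98.
Profit = (98 − 24)·37 = 2738.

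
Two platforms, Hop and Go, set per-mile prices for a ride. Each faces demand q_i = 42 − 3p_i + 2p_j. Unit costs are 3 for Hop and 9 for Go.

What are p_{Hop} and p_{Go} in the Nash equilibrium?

13.875, 16.125

Hop's profit: π = (p_{Hop} − 3)(42 − 3p_{Hop} + 2p_{Go}).
∂π/∂p_{Hop} = 51 − 6p_{Hop} + 2p_{Go} = 0 ⇒ p_{Hop} = 8.5 + (1/3)p_{Go}.
Similarly p_{Go} = 11.5 + (1/3)p_{Hop}.
Solving the two reaction functions simultaneously: (1 − (1/3)(1/3))p_{Hop} = 8.5 + (1/3)·11.5, so (8/9)p_{Hop} = 37/3 and p_{Hop} = 13.875.
Then p_{Go} = 11.5 + (1/3)·13.875 = 16.125.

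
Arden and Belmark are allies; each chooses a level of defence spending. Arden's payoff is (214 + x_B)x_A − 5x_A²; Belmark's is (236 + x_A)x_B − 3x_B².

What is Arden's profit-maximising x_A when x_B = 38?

Expanding Arden's payoff: 214x_A + x_Bx_A − 5x_A².
∂π/∂x_A = 214 + x_B − 10x_A = 0, so x_A = 21.4 + 0.1x_B.
At x_B = 38: x_A = 21.4 + 0.1·38 = 25.2.

25.2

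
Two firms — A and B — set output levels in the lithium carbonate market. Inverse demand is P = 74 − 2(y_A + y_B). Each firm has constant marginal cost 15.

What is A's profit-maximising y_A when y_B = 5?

12.25

Firm A's profit: π = y_A(74 − 2(y_A + y_B)) − 15y_A.
∂π/∂y_A = 59 − 4y_A − 2y_B = 0, so y_A = 14.75 − 0.5y_B.
At y_B = 5: y_A = 14.75 − 0.5·5 = 12.25.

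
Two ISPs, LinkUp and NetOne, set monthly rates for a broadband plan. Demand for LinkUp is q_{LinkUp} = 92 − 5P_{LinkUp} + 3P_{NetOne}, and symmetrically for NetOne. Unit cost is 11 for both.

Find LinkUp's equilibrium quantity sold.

LinkUp's profit: π = (P_{LinkUp} − 11)(92 − 5P_{LinkUp} + 3P_{NetOne}).
∂π/∂P_{LinkUp} = 147 − 10P_{LinkUp} + 3P_{NetOne} = 0 ⇒ P_{LinkUp} = 14.7 + 0.3P_{NetOne}.
Setting P_{LinkUp} = P_{NetOne} in the reaction function: P_{LinkUp} = 14.7 + 0.3P_{LinkUp}, so P_{LinkUp} = 14.7 / 0.7 = 21.
q_{LinkUp} = 92 − 5·21 + 3·21 = 50.

50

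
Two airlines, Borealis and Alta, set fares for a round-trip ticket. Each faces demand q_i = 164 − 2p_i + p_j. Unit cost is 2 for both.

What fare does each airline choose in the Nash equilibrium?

Borealis's profit: π = (p_{Borealis} − 2)(164 − 2p_{Borealis} + p_{Alta}).
∂π/∂p_{Borealis} = 168 − 4p_{Borealis} + p_{Alta} = 0 ⇒ p_{Borealis} = 42 + 0.25p_{Alta}.
By symmetry p_{Alta} = p_{Borealis}; substituting into the reaction function, 0.75p_{Borealis} = 42 and p_{Borealis} = 56.

56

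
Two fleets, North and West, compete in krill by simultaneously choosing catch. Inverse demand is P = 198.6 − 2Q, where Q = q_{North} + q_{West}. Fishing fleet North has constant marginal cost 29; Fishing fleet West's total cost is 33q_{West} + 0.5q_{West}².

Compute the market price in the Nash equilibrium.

Fishing fleet North's profit: π = q_{North}(198.6 − 2(q_{North} + q_{West})) − 29q_{North}.
∂π/∂q_{North} = 169.6 − 4q_{North} − 2q_{West} = 0, so q_{North} = 42.4 − 0.5q_{West}.
For West: ∂π/∂q_{West} = 165.6 − 5q_{West} − 2q_{North} = 0 ⇒ q_{West} = 33.12 − 0.4q_{North}.
Solving the two reaction functions simultaneously: (1 − (−0.5)(−0.4))q_{North} = 42.4 − 0.5·33.12, so 0.8q_{North} = 25.84 and q_{North} = 32.3.
Then q_{West} = 33.12 − 0.4·32.3 = 20.2.
Equilibrium price: P = 198.6 − 2·52.5 = 93.6.

93.6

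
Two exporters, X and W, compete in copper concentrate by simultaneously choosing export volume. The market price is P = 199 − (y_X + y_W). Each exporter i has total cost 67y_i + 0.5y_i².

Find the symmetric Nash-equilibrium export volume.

33

Exporter X's profit: π = y_X(199 − (y_X + y_W)) − 67y_X − 0.5y_X².
∂π/∂y_X = 132 − 3y_X − y_W = 0, so y_X = 44 − (1/3)y_W.
By symmetry y_W = y_X; substituting into the reaction function, (4/3)y_X = 44 and y_X = 33.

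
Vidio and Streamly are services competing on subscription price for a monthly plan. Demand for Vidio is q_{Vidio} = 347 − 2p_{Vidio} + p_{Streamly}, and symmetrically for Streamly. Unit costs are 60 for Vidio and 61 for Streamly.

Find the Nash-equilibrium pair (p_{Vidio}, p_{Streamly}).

155.8, 156.2

Vidio's profit: π = (p_{Vidio} − 60)(347 − 2p_{Vidio} + p_{Streamly}).
∂π/∂p_{Vidio} = 467 − 4p_{Vidio} + p_{Streamly} = 0 ⇒ p_{Vidio} = 116.75 + 0.25p_{Streamly}.
Similarly p_{Streamly} = 117.25 + 0.25p_{Vidio}.
Substituting the second reaction function into the first: p_{Vidio} = 116.75 + 0.25(117.25 + 0.25p_{Vidio}), which gives 0.9375p_{Vidio} = 146.0625 ⇒ p_{Vidio} = 155.8.
Then p_{Streamly} = 117.25 + 0.25·155.8 = 156.2.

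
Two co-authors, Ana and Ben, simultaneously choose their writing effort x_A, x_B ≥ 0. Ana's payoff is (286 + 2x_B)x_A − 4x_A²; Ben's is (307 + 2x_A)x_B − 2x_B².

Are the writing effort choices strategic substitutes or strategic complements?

Expanding Ana's payoff: 286x_A + 2x_Bx_A − 4x_A².
∂π/∂x_A = 286 + 2x_B − 8x_A = 0, so x_A = 35.75 + 0.25x_B.
The best-response slope dx_A/dx_B = 0.25 > 0: the reaction function is upward-sloping, so the choices are strategic complements.

strategic complements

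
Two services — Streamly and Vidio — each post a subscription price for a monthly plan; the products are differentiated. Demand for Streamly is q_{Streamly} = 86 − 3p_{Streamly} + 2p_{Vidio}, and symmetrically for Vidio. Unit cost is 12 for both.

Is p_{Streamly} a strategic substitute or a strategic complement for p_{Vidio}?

strategic complements

Streamly's profit: π = (p_{Streamly} − 12)(86 − 3p_{Streamly} + 2p_{Vidio}).
∂π/∂p_{Streamly} = 122 − 6p_{Streamly} + 2p_{Vidio} = 0 ⇒ p_{Streamly} = 61/3 + (1/3)p_{Vidio}.
The best-response slope dp_{Streamly}/dp_{Vidio} = 1/3 > 0: the reaction function is upward-sloping, so the choices are strategic complements.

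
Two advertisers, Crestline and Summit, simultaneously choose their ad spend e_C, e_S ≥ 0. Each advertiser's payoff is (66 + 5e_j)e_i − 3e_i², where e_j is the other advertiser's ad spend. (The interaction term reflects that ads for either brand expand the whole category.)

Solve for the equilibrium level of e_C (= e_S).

Crestline's payoff is (66 + 5e_S)e_C − 3e_C².
∂π/∂e_C = 66 + 5e_S − 6e_C = 0, so e_C = 11 + (5/6)e_S.
Setting e_C = e_S in the reaction function: e_C = 11 + (5/6)e_C, so e_C = 11 / (1/6) = 66.

66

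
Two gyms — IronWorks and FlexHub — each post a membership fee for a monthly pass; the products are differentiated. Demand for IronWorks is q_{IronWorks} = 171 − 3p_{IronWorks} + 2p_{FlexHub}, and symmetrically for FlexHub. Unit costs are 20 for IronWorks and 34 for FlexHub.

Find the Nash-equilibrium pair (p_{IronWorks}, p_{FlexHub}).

IronWorks's profit: π = (p_{IronWorks} − 20)(171 − 3p_{IronWorks} + 2p_{FlexHub}).
∂π/∂p_{IronWorks} = 231 − 6p_{IronWorks} + 2p_{FlexHub} = 0 ⇒ p_{IronWorks} = 38.5 + (1/3)p_{FlexHub}.
Similarly p_{FlexHub} = 45.5 + (1/3)p_{IronWorks}.
Plugging p_{FlexHub} into IronWorks's best response: p_{IronWorks} = 38.5 + (1/3)(45.5 + (1/3)p_{IronWorks}) ⇒ (8/9)p_{IronWorks} = 161/3, so p_{IronWorks} = 60.375.
Then p_{FlexHub} = 45.5 + (1/3)·60.375 = 65.625.

60.375, 65.625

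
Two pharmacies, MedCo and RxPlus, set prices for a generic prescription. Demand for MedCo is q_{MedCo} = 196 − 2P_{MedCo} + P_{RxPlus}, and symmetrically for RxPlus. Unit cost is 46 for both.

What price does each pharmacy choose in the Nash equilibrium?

96

MedCo's profit: π = (P_{MedCo} − 46)(196 − 2P_{MedCo} + P_{RxPlus}).
∂π/∂P_{MedCo} = 288 − 4P_{MedCo} + P_{RxPlus} = 0 ⇒ P_{MedCo} = 72 + 0.25P_{RxPlus}.
Setting P_{MedCo} = P_{RxPlus} in the reaction function: P_{MedCo} = 72 + 0.25P_{MedCo}, so P_{MedCo} = 72 / 0.75 = 96.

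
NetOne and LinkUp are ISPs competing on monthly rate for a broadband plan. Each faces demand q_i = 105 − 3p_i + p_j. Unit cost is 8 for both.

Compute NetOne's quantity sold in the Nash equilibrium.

53.4

NetOne's profit: π = (p_{NetOne} − 8)(105 − 3p_{NetOne} + p_{LinkUp}).
∂π/∂p_{NetOne} = 129 − 6p_{NetOne} + p_{LinkUp} = 0 ⇒ p_{NetOne} = 21.5 + (1/6)p_{LinkUp}.
The game is symmetric, so in equilibrium p_{LinkUp} = p_{NetOne}: the reaction function gives (5/6)p_{NetOne} = 21.5, hence p_{NetOne} = 25.8.
q_{NetOne} = 105 − 3·25.8 + 25.8 = 53.4.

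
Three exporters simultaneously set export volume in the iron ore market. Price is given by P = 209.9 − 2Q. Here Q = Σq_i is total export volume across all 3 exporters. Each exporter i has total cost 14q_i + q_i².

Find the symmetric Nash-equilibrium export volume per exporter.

19.59

A representative exporter's profit is π_i = q_i(209.9 − 2Q) − 14q_i − q_i², with Q = q_i + Σ_{j≠i} q_j.
First-order condition: 195.9 − 6q_i − 2Σ_{j≠i} q_j = 0.
In a symmetric equilibrium every exporter chooses the same q, so Σ_{j≠i} q_j = 2q. The condition becomes 195.9 − 10q = 0, giving q = 195.9/10 = 19.59.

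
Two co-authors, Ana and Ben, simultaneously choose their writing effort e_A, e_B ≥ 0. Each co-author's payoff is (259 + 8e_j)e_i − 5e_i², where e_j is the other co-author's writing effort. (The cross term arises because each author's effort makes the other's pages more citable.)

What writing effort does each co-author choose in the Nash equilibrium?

129.5

Ana's payoff is (259 + 8e_B)e_A − 5e_A².
∂π/∂e_A = 259 + 8e_B − 10e_A = 0, so e_A = 25.9 + 0.8e_B.
The game is symmetric, so in equilibrium e_B = e_A: the reaction function gives 0.2e_A = 25.9, hence e_A = 129.5.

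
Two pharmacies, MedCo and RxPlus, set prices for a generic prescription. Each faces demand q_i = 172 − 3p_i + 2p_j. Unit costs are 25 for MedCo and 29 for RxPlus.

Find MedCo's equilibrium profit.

MedCo's profit: π = (p_{MedCo} − 25)(172 − 3p_{MedCo} + 2p_{RxPlus}).
∂π/∂p_{MedCo} = 247 − 6p_{MedCo} + 2p_{RxPlus} = 0 ⇒ p_{MedCo} = 247/6 + (1/3)p_{RxPlus}.
Similarly p_{RxPlus} = 259/6 + (1/3)p_{MedCo}.
Plugging p_{RxPlus} into MedCo's best response: p_{MedCo} = 247/6 + (1/3)(259/6 + (1/3)p_{MedCo}) ⇒ (8/9)p_{MedCo} = 500/9, so p_{MedCo} = 62.5.
Then p_{RxPlus} = 259/6 + (1/3)·62.5 = 64.
q_{MedCo} = 172 − 3·62.5 + 2·64 = 112.5.
Profit = (62.5 − 25)·112.5 = 4218.75.

4218.75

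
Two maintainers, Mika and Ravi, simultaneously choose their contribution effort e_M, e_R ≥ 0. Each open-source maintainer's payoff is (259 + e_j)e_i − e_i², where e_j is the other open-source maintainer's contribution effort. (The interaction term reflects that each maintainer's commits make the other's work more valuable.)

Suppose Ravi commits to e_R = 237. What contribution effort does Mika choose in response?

Mika's payoff is (259 + e_R)e_M − e_M².
∂π/∂e_M = 259 + e_R − 2e_M = 0, so e_M = 129.5 + 0.5e_R.
At e_R = 237: e_M = 129.5 + 0.5·237 = 248.

248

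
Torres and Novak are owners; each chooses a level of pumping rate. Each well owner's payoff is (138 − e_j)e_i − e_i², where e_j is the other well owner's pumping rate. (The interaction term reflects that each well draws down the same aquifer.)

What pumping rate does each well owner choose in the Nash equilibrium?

46

Torres's payoff is (138 − e_N)e_T − e_T².
∂π/∂e_T = 138 − e_N − 2e_T = 0, so e_T = 69 − 0.5e_N.
Setting e_T = e_N in the reaction function: e_T = 69 − 0.5e_T, so e_T = 69 / 1.5 = 46.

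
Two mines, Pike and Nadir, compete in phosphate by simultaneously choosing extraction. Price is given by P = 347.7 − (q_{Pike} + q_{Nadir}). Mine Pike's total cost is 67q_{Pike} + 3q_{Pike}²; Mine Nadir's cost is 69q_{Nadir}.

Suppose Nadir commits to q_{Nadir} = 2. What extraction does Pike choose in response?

Mine Pike's profit: π = q_{Pike}(347.7 − (q_{Pike} + q_{Nadir})) − 67q_{Pike} − 3q_{Pike}².
∂π/∂q_{Pike} = 280.7 − 8q_{Pike} − q_{Nadir} = 0, so q_{Pike} = 35.0875 − 0.125q_{Nadir}.
At q_{Nadir} = 2: q_{Pike} = 35.0875 − 0.125·2 = 34.8375.

34.8375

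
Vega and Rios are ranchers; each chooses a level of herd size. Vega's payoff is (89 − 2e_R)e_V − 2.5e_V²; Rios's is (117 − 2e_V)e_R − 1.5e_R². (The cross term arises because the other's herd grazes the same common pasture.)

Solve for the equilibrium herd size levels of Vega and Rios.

3, 37

Expanding Vega's payoff: 89e_V − 2e_Re_V − 2.5e_V².
∂π/∂e_V = 89 − 2e_R − 5e_V = 0, so e_V = 17.8 − 0.4e_R.
Likewise for Rios: e_R = 39 − (2/3)e_V.
Plugging e_R into Vega's best response: e_V = 17.8 − 0.4(39 − (2/3)e_V) ⇒ (11/15)e_V = 2.2, so e_V = 3.
Then e_R = 39 − (2/3)·3 = 37.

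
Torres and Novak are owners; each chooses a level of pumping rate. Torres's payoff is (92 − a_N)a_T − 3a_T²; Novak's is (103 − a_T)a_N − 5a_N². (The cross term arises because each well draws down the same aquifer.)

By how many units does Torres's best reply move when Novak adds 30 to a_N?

-5

Expanding Torres's payoff: 92a_T − a_Na_T − 3a_T².
∂π/∂a_T = 92 − a_N − 6a_T = 0, so a_T = 46/3 − (1/6)a_N.
The reaction-function slope is −1/6, so a 30-unit rise in a_N moves a_T by −1/6 × 30 = −5. Torres's best response falls — the actions are strategic substitutes.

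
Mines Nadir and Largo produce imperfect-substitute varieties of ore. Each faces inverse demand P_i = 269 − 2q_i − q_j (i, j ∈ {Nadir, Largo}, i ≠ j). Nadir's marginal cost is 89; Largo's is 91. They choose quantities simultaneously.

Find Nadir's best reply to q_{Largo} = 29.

Mine Nadir's profit: π = q_{Nadir}(269 − 2q_{Nadir} − q_{Largo}) − 89q_{Nadir}.
∂π/∂q_{Nadir} = 180 − 4q_{Nadir} − q_{Largo} = 0 ⇒ q_{Nadir} = 45 − 0.25q_{Largo}.
At q_{Largo} = 29: q_{Nadir} = 45 − 0.25·29 = 37.75.

37.75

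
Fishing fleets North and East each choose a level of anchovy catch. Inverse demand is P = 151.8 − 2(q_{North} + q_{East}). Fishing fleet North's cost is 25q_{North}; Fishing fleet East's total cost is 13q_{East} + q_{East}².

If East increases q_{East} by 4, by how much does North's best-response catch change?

Fishing fleet North's profit: π = q_{North}(151.8 − 2(q_{North} + q_{East})) − 25q_{North}.
∂π/∂q_{North} = 126.8 − 4q_{North} − 2q_{East} = 0, so q_{North} = 31.7 − 0.5q_{East}.
The reaction-function slope is −0.5, so a 4-unit rise in q_{East} moves q_{North} by −0.5 × 4 = −2. North's best response falls — the actions are strategic substitutes.

-2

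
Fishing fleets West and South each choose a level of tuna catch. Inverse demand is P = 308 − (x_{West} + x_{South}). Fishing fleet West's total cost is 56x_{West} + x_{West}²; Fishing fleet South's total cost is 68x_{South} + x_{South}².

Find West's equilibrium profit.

5242.88

Fishing fleet West's profit: π = x_{West}(308 − (x_{West} + x_{South})) − 56x_{West} − x_{West}².
∂π/∂x_{West} = 252 − 4x_{West} − x_{South} = 0, so x_{West} = 63 − 0.25x_{South}.
By the same steps for South: x_{South} = 60 − 0.25x_{West}.
Substituting the second reaction function into the first: x_{West} = 63 − 0.25(60 − 0.25x_{West}), which gives 0.9375x_{West} = 48 ⇒ x_{West} = 51.2.
Then x_{South} = 60 − 0.25·51.2 = 47.2.
Price P = 308 − 98.4 = 209.6.
West's profit: (209.6 − 56)·51.2 − (51.2)² = 5242.88.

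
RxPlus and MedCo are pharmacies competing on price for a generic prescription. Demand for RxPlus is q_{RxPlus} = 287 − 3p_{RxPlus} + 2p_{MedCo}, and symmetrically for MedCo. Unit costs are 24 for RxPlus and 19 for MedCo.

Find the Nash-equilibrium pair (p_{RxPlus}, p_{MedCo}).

88.8125, 86.9375

RxPlus's profit: π = (p_{RxPlus} − 24)(287 − 3p_{RxPlus} + 2p_{MedCo}).
∂π/∂p_{RxPlus} = 359 − 6p_{RxPlus} + 2p_{MedCo} = 0 ⇒ p_{RxPlus} = 359/6 + (1/3)p_{MedCo}.
Similarly p_{MedCo} = 172/3 + (1/3)p_{RxPlus}.
Solving the two reaction functions simultaneously: (1 − (1/3)(1/3))p_{RxPlus} = 359/6 + (1/3)·(172/3), so (8/9)p_{RxPlus} = 1421/18 and p_{RxPlus} = 88.8125.
Then p_{MedCo} = 172/3 + (1/3)·88.8125 = 86.9375.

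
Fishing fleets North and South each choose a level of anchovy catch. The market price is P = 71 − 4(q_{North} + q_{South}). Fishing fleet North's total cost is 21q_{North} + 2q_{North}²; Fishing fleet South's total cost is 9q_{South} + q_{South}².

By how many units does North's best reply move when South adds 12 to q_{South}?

Fishing fleet North's profit: π = q_{North}(71 − 4(q_{North} + q_{South})) − 21q_{North} − 2q_{North}².
∂π/∂q_{North} = 50 − 12q_{North} − 4q_{South} = 0, so q_{North} = 25/6 − (1/3)q_{South}.
The reaction-function slope is −1/3, so a 12-unit rise in q_{South} moves q_{North} by −1/3 × 12 = −4. North's best response falls — the actions are strategic substitutes.

-4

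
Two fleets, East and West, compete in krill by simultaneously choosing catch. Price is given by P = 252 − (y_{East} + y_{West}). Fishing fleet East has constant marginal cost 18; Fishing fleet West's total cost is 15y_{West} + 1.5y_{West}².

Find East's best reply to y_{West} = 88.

73

Fishing fleet East's profit: π = y_{East}(252 − (y_{East} + y_{West})) − 18y_{East}.
∂π/∂y_{East} = 234 − 2y_{East} − y_{West} = 0, so y_{East} = 117 − 0.5y_{West}.
At y_{West} = 88: y_{East} = 117 − 0.5·88 = 73.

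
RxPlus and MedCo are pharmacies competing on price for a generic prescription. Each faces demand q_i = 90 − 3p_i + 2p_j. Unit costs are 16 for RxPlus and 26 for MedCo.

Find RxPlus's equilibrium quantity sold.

61.125

RxPlus's profit: π = (p_{RxPlus} − 16)(90 − 3p_{RxPlus} + 2p_{MedCo}).
∂π/∂p_{RxPlus} = 138 − 6p_{RxPlus} + 2p_{MedCo} = 0 ⇒ p_{RxPlus} = 23 + (1/3)p_{MedCo}.
Similarly p_{MedCo} = 28 + (1/3)p_{RxPlus}.
Solving the two reaction functions simultaneously: (1 − (1/3)(1/3))p_{RxPlus} = 23 + (1/3)·28, so (8/9)p_{RxPlus} = 97/3 and p_{RxPlus} = 36.375.
Then p_{MedCo} = 28 + (1/3)·36.375 = 40.125.
q_{RxPlus} = 90 − 3·36.375 + 2·40.125 = 61.125.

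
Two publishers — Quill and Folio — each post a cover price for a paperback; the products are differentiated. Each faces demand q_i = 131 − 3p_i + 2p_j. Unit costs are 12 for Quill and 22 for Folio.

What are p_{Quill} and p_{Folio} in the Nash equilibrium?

Quill's profit: π = (p_{Quill} − 12)(131 − 3p_{Quill} + 2p_{Folio}).
∂π/∂p_{Quill} = 167 − 6p_{Quill} + 2p_{Folio} = 0 ⇒ p_{Quill} = 167/6 + (1/3)p_{Folio}.
Similarly p_{Folio} = 197/6 + (1/3)p_{Quill}.
Solving the two reaction functions simultaneously: (1 − (1/3)(1/3))p_{Quill} = 167/6 + (1/3)·(197/6), so (8/9)p_{Quill} = 349/9 and p_{Quill} = 43.625.
Then p_{Folio} = 197/6 + (1/3)·43.625 = 47.375.

43.625, 47.375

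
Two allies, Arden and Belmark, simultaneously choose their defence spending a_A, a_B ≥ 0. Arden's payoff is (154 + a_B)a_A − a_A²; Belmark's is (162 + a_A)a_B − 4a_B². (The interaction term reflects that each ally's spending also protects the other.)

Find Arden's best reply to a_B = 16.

85

Expanding Arden's payoff: 154a_A + a_Ba_A − a_A².
∂π/∂a_A = 154 + a_B − 2a_A = 0, so a_A = 77 + 0.5a_B.
At a_B = 16: a_A = 77 + 0.5·16 = 85.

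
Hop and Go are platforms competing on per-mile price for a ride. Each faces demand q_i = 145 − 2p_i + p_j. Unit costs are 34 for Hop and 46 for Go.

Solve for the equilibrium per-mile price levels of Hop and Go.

Hop's profit: π = (p_{Hop} − 34)(145 − 2p_{Hop} + p_{Go}).
∂π/∂p_{Hop} = 213 − 4p_{Hop} + p_{Go} = 0 ⇒ p_{Hop} = 53.25 + 0.25p_{Go}.
Similarly p_{Go} = 59.25 + 0.25p_{Hop}.
Solving the two reaction functions simultaneously: (1 − (0.25)(0.25))p_{Hop} = 53.25 + 0.25·59.25, so 0.9375p_{Hop} = 68.0625 and p_{Hop} = 72.6.
Then p_{Go} = 59.25 + 0.25·72.6 = 77.4.

72.6, 77.4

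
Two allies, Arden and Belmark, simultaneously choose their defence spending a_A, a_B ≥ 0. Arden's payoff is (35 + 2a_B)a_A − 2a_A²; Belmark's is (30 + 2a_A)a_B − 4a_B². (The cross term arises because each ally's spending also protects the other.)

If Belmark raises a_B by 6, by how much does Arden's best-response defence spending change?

3

Expanding Arden's payoff: 35a_A + 2a_Ba_A − 2a_A².
∂π/∂a_A = 35 + 2a_B − 4a_A = 0, so a_A = 8.75 + 0.5a_B.
The reaction-function slope is 0.5, so a 6-unit rise in a_B moves a_A by 0.5 × 6 = 3. Arden's best response rises — the actions are strategic complements.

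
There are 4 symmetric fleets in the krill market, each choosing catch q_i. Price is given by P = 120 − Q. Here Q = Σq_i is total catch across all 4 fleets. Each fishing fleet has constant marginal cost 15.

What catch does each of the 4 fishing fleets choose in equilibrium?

21

A representative fishing fleet's profit is π_i = q_i(120 − Q) − 15q_i, with Q = q_i + Σ_{j≠i} q_j.
First-order condition: 105 − 2q_i − Σ_{j≠i} q_j = 0.
In a symmetric equilibrium every fishing fleet chooses the same q, so Σ_{j≠i} q_j = 3q. The condition becomes 105 − 5q = 0, giving q = 105/5 = 21.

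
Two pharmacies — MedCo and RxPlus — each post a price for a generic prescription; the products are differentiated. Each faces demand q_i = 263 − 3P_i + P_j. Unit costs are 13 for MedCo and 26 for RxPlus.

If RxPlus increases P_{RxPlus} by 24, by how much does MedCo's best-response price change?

MedCo's profit: π = (P_{MedCo} − 13)(263 − 3P_{MedCo} + P_{RxPlus}).
∂π/∂P_{MedCo} = 302 − 6P_{MedCo} + P_{RxPlus} = 0 ⇒ P_{MedCo} = 151/3 + (1/6)P_{RxPlus}.
The reaction-function slope is 1/6, so a 24-unit rise in P_{RxPlus} moves P_{MedCo} by 1/6 × 24 = 4. MedCo's best response rises — the actions are strategic complements.

4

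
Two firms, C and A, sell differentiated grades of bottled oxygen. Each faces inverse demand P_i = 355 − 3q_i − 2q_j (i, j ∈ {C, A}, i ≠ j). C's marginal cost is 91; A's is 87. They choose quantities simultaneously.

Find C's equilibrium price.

189.25

Firm C's profit: π = q_C(355 − 3q_C − 2q_A) − 91q_C.
∂π/∂q_C = 264 − 6q_C − 2q_A = 0 ⇒ q_C = 44 − (1/3)q_A.
Similarly q_A = 134/3 − (1/3)q_C.
Substituting the second reaction function into the first: q_C = 44 − (1/3)(134/3 − (1/3)q_C), which gives (8/9)q_C = 262/9 ⇒ q_C = 32.75.
Then q_A = 134/3 − (1/3)·32.75 = 33.75.
P_C = 355 − 3·32.75 − 2·33.75 = 189.25.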